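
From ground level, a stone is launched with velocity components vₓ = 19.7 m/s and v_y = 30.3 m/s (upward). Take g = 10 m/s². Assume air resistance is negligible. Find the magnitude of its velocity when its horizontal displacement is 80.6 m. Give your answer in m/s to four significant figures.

x = vₓ t ⇒ t = 80.6/19.70 = 4.091 s.
Vertical velocity there: v_y = v_y0 − g t = 30.30 − 10.0 × 4.091 = −10.61 m/s.
Speed: √(vₓ² + v_y²) = √(19.70² + 10.61²) = 22.38 m/s.

22.38 m/s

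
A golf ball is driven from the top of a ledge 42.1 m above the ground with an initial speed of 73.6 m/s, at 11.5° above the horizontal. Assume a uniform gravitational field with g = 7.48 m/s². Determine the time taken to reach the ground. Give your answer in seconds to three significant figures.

Resolve: vₓ = 73.60 cos 11.5° = 72.12 m/s and v_y0 = 73.60 sin 11.5° = 14.67 m/s.
With up positive and y = 0 at the ground: y(t) = 42.1 + (14.67) t − 3.740 t². Setting y = 0 and taking the positive root: t = [14.67 + √(14.67² + 2·7.48·42.1)] / 7.48 = (14.67 + 29.07) / 7.48 = 5.848 s.

5.85 s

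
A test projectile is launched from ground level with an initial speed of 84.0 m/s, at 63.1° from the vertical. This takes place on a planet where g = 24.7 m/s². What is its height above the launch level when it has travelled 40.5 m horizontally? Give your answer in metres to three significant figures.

Components: vₓ = 84.00 sin 63.1° = 74.91 m/s, v_y0 = 84.00 cos 63.1° = 38.00 m/s.
x = vₓ t ⇒ t = 40.5/74.91 = 0.5406 s.
Height: y = v_y0 t − ½ g t² = 38.00 × 0.5406 − 12.35 × 0.5406² = 20.55 − 3.610 = 16.94 m.

16.9 m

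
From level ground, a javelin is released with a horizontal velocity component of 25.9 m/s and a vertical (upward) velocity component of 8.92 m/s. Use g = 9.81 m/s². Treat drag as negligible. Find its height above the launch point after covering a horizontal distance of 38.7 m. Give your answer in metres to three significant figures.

At x = 38.7 m, t = x/vₓ = 38.7/25.90 = 1.494 s.
Height: y = v_y0 t − ½ g t² = 8.920 × 1.494 − 4.905 × 1.494² = 13.33 − 10.95 = 2.377 m.

2.38 m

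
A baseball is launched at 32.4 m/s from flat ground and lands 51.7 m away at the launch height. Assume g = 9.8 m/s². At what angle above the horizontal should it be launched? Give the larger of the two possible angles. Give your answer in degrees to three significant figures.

R = v₀² sin 2θ / g gives sin 2θ = gR/v₀² = 9.80·51.7/32.4² = 0.4826.
2θ = 28.86° or 180° − 28.86° = 151.1°, so θ = 14.43° or 75.57°.
The larger angle is 75.57°.

75.6°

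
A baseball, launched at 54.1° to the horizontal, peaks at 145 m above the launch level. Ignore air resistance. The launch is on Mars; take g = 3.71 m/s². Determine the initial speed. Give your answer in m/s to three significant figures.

At the peak v_y = 0, so v_y0 = √(2gH) = √(2 × 3.71 × 145) = 32.80 m/s.
v_y0 = v₀ sin θ ⇒ v₀ = 32.80 / sin 54.1° = 40.49 m/s.

40.5 m/s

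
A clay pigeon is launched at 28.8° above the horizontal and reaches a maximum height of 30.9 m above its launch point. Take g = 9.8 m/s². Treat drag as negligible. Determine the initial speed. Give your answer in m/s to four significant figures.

51.08 m/s

At the peak v_y = 0, so v_y0 = √(2gH) = √(2 × 9.80 × 30.9) = 24.61 m/s.
v_y0 = v₀ sin θ ⇒ v₀ = 24.61 / sin 28.8° = 51.08 m/s.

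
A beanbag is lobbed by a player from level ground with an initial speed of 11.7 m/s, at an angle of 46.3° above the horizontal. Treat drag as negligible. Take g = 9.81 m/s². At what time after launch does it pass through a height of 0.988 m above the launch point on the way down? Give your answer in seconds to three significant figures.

Horizontal component vₓ = 11.70 cos 46.3° = 8.083 m/s; vertical v_y0 = 11.70 sin 46.3° = 8.459 m/s.
Set y = v_y0 t − ½ g t² = 0.988: 4.905 t² − 8.459 t + 0.988 = 0.
t = [8.459 ± √(8.459² − 2·9.81·0.988)] / 9.81 = (8.459 ± 7.223) / 9.81, so t = 0.1260 s or t = 1.598 s.
The descending-branch root is 1.598 s.

1.60 s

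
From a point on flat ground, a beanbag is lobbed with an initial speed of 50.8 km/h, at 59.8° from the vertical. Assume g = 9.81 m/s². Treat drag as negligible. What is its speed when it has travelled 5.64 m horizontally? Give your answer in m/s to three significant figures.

12.5 m/s

Convert: 50.8 km/h = 50.8/3.6 = 14.11 m/s.
vₓ = 14.11 sin 59.8° = 12.20 m/s; v_y0 = 14.11 cos 59.8° = 7.098 m/s.
x = vₓ t ⇒ t = 5.64/12.20 = 0.4625 s.
Vertical velocity there: v_y = v_y0 − g t = 7.098 − 9.81 × 0.4625 = 2.562 m/s.
Speed: √(vₓ² + v_y²) = √(12.20² + 2.562²) = 12.46 m/s.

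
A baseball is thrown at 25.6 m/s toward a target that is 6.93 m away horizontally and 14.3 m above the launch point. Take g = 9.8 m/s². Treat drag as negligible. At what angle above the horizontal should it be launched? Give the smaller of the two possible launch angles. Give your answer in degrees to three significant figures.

67.5°

Trajectory: y = x tanθ − g x² (1 + tan²θ)/(2v₀²). With x = 6.93, y = 14.3, v₀ = 25.6, g = 9.80:
0.3591 tan²θ − 6.93 tanθ + (14.66) = 0.
tanθ = [6.93 ± √(6.93² − 4 × 0.3591 × (14.66))] / (2 × 0.3591) = (6.93 ± 5.193) / 0.7181, giving tanθ = 2.418 or 16.88.
θ = 67.53° or 86.61°; the smaller is 67.53°.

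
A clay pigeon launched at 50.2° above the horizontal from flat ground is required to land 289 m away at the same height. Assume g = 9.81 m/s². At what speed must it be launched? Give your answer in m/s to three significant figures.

Level-ground range: R = v₀² sin(2θ)/g, so v₀ = √(gR / sin 2θ).
v₀ = √(9.81 × 289 / sin 100.4°) = √(2835 / 0.9836) = √2882.4 = 53.69 m/s.

53.7 m/s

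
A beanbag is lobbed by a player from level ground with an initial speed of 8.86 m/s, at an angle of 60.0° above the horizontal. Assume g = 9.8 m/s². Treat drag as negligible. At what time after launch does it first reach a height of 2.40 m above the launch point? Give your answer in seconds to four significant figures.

0.4319 s

Components: vₓ = 8.860 cos 60.0° = 4.430 m/s, v_y0 = 8.860 sin 60.0° = 7.673 m/s.
Require v_y0 t − ½ g t² = 2.40, i.e. 4.900 t² − 7.673 t + 2.40 = 0.
Quadratic formula: t = (7.673 ± √11.835) / 9.80 = (7.673 ± 3.440) / 9.80 → t = 0.4319 s or 1.134 s.
The first (ascending) time is 0.4319 s.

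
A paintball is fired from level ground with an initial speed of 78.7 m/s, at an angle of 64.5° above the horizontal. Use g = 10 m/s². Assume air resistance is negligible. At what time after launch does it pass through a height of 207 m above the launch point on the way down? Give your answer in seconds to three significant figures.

vₓ = 78.70 cos 64.5° = 33.88 m/s; v_y0 = 78.70 sin 64.5° = 71.03 m/s.
Set y = v_y0 t − ½ g t² = 207: 5.000 t² − 71.03 t + 207 = 0.
t = [71.03 ± √(71.03² − 2·10.0·207)] / 10.0 = (71.03 ± 30.10) / 10.0, so t = 4.094 s or t = 10.11 s.
The descending-branch root is 10.11 s.

10.1 s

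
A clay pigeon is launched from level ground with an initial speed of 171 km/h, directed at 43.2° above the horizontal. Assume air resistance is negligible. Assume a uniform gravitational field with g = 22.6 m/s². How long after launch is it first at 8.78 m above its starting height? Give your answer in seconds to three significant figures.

0.302 s

Convert: 171 km/h = 171/3.6 = 47.50 m/s.
Components: vₓ = 47.50 cos 43.2° = 34.63 m/s, v_y0 = 47.50 sin 43.2° = 32.52 m/s.
Set y = v_y0 t − ½ g t² = 8.78: 11.30 t² − 32.52 t + 8.78 = 0.
Quadratic formula: t = (32.52 ± √660.43) / 22.6 = (32.52 ± 25.70) / 22.6 → t = 0.3016 s or 2.576 s.
The first (ascending) time is 0.3016 s.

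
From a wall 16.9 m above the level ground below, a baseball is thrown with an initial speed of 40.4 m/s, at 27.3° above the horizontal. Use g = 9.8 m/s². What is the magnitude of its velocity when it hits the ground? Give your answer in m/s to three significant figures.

vₓ = 40.40 cos 27.3° = 35.90 m/s; v_y0 = 40.40 sin 27.3° = 18.53 m/s.
Vertical motion (up positive, ground at y = 0): 4.900 t² − (18.53) t − 16.9 = 0, so t = (18.53 + √(18.53² + 2·9.80·16.9)) / 9.80 = (18.53 + 25.97) / 9.80 = 4.541 s.
Vertical velocity at impact: v_y = v_y0 − g t = 18.53 − 9.80 × 4.541 = −25.97 m/s.
Speed: |v| = √(vₓ² + v_y²) = √(35.90² + 25.97²) = 44.31 m/s.

44.3 m/s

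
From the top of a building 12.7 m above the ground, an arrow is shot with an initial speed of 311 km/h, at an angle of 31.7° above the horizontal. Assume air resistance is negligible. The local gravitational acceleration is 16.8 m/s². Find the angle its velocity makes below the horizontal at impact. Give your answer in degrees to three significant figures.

34.2°

Convert: 311 km/h = 311/3.6 = 86.39 m/s.
Resolve: vₓ = 86.39 cos 31.7° = 73.50 m/s and v_y0 = 86.39 sin 31.7° = 45.39 m/s.
Vertical motion (up positive, ground at y = 0): 8.400 t² − (45.39) t − 12.7 = 0, so t = (45.39 + √(45.39² + 2·16.8·12.7)) / 16.8 = (45.39 + 49.87) / 16.8 = 5.671 s.
At impact: v_y = v_y0 − g t = −49.87 m/s; vₓ = 73.50 m/s.
Angle below horizontal: arctan(|v_y|/vₓ) = arctan(49.87/73.50) = 34.16°.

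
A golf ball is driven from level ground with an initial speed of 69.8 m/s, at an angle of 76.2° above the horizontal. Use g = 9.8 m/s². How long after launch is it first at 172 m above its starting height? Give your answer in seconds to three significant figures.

3.35 s

Horizontal component vₓ = 69.80 cos 76.2° = 16.65 m/s; vertical v_y0 = 69.80 sin 76.2° = 67.79 m/s.
Height y(t) = 67.79 t − 4.900 t² = 172 gives 4.900 t² − 67.79 t + 172 = 0.
t = [67.79 ± √(67.79² − 2·9.80·172)] / 9.80 = (67.79 ± 34.98) / 9.80, so t = 3.347 s or t = 10.49 s.
The first (ascending) time is 3.347 s.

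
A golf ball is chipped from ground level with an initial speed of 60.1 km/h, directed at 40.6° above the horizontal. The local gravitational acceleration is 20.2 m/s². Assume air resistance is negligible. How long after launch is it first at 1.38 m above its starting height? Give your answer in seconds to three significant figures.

Convert: 60.1 km/h = 60.1/3.6 = 16.69 m/s.
Resolve: vₓ = 16.69 cos 40.6° = 12.68 m/s and v_y0 = 16.69 sin 40.6° = 10.86 m/s.
Require v_y0 t − ½ g t² = 1.38, i.e. 10.10 t² − 10.86 t + 1.38 = 0.
Quadratic formula: t = (10.86 ± √62.281) / 20.2 = (10.86 ± 7.892) / 20.2 → t = 0.1472 s or 0.9285 s.
The first (ascending) time is 0.1472 s.

0.147 s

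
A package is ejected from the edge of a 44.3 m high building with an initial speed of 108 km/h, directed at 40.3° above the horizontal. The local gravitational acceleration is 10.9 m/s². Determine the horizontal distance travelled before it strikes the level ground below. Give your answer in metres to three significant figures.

118 m

Convert: 108 km/h = 108/3.6 = 30.00 m/s.
Components: vₓ = 30.00 cos 40.3° = 22.88 m/s, v_y0 = 30.00 sin 40.3° = 19.40 m/s.
With up positive and y = 0 at the ground: y(t) = 44.3 + (19.40) t − 5.450 t². Setting y = 0 and taking the positive root: t = [19.40 + √(19.40² + 2·10.9·44.3)] / 10.9 = (19.40 + 36.64) / 10.9 = 5.141 s.
Horizontal distance: R = vₓ t = 22.88 × 5.141 = 117.6 m.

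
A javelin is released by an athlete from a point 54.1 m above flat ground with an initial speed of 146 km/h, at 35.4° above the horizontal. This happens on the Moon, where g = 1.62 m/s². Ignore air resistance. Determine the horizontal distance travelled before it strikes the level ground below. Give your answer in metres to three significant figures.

Convert: 146 km/h = 146/3.6 = 40.56 m/s.
Resolve: vₓ = 40.56 cos 35.4° = 33.06 m/s and v_y0 = 40.56 sin 35.4° = 23.49 m/s.
Vertical motion (up positive, ground at y = 0): 0.8100 t² − (23.49) t − 54.1 = 0, so t = (23.49 + √(23.49² + 2·1.62·54.1)) / 1.62 = (23.49 + 26.97) / 1.62 = 31.15 s.
Horizontal distance: R = vₓ t = 33.06 × 31.15 = 1030 m.

1030 m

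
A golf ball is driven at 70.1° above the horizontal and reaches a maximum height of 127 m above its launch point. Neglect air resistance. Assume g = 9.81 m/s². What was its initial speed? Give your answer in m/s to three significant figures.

53.1 m/s

At the peak v_y = 0, so v_y0 = √(2gH) = √(2 × 9.81 × 127) = 49.92 m/s.
v_y0 = v₀ sin θ ⇒ v₀ = 49.92 / sin 70.1° = 53.09 m/s.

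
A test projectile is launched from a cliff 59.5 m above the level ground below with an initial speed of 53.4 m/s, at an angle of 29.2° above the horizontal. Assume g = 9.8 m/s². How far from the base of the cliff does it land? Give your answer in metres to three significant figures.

Horizontal component vₓ = 53.40 cos 29.2° = 46.61 m/s; vertical v_y0 = 53.40 sin 29.2° = 26.05 m/s.
Vertical motion (up positive, ground at y = 0): 4.900 t² − (26.05) t − 59.5 = 0, so t = (26.05 + √(26.05² + 2·9.80·59.5)) / 9.80 = (26.05 + 42.95) / 9.80 = 7.041 s.
Horizontal distance: R = vₓ t = 46.61 × 7.041 = 328.2 m.

328 m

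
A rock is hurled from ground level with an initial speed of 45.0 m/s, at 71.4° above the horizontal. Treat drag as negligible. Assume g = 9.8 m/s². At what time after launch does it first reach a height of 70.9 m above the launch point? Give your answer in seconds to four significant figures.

2.238 s

vₓ = 45.00 cos 71.4° = 14.35 m/s; v_y0 = 45.00 sin 71.4° = 42.65 m/s.
Require v_y0 t − ½ g t² = 70.9, i.e. 4.900 t² − 42.65 t + 70.9 = 0.
Quadratic formula: t = (42.65 ± √429.35) / 9.80 = (42.65 ± 20.72) / 9.80 → t = 2.238 s or 6.466 s.
The first (ascending) time is 2.238 s.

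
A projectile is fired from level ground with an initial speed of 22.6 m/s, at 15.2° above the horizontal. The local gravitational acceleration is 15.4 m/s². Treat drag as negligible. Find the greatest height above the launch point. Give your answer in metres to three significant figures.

1.14 m

Components: vₓ = 22.60 cos 15.2° = 21.81 m/s, v_y0 = 22.60 sin 15.2° = 5.925 m/s.
At the apex v_y = 0, so H = v_y0²/(2g) = 5.925²/30.80 = 1.140 m.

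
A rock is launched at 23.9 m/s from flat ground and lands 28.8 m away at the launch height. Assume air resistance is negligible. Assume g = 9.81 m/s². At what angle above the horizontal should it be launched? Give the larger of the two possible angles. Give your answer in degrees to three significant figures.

75.2°

From R = (v₀²/g) sin 2θ: sin 2θ = 9.81 × 28.8 / 571.21 = 0.4946.
2θ = 29.64° or 180° − 29.64° = 150.4°, so θ = 14.82° or 75.18°.
The larger angle is 75.18°.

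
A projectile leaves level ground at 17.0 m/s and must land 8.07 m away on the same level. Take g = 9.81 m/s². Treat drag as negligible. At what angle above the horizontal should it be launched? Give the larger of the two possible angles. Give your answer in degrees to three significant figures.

82.1°

From R = (v₀²/g) sin 2θ: sin 2θ = 9.81 × 8.07 / 289.00 = 0.2739.
2θ = 15.90° or 180° − 15.90° = 164.1°, so θ = 7.949° or 82.05°.
The larger angle is 82.05°.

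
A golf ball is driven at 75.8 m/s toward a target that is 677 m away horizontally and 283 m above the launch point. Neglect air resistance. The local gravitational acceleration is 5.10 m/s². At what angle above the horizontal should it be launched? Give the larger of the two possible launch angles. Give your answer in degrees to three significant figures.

Trajectory: y = x tanθ − g x² (1 + tan²θ)/(2v₀²). With x = 677, y = 283, v₀ = 75.8, g = 5.10:
203.4 tan²θ − 677 tanθ + (486.4) = 0.
tanθ = [677 ± √(677² − 4 × 203.4 × (486.4))] / (2 × 203.4) = (677 ± 250.1) / 406.8, giving tanθ = 1.049 or 2.279.
θ = 46.38° or 66.31°; the larger is 66.31°.

66.3°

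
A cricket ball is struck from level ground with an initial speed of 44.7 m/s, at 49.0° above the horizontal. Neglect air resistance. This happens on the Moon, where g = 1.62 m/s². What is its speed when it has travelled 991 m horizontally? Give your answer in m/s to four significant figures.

Horizontal component vₓ = 44.70 cos 49.0° = 29.33 m/s; vertical v_y0 = 44.70 sin 49.0° = 33.74 m/s.
x = vₓ t ⇒ t = 991/29.33 = 33.79 s.
Vertical velocity there: v_y = v_y0 − g t = 33.74 − 1.62 × 33.79 = −21.01 m/s.
Speed: √(vₓ² + v_y²) = √(29.33² + 21.01²) = 36.07 m/s.

36.07 m/s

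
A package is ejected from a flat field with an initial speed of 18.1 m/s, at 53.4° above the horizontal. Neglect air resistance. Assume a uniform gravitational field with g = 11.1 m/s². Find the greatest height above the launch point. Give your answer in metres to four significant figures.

9.511 m

Resolve: vₓ = 18.10 cos 53.4° = 10.79 m/s and v_y0 = 18.10 sin 53.4° = 14.53 m/s.
At the apex v_y = 0, so H = v_y0²/(2g) = 14.53²/22.20 = 9.511 m.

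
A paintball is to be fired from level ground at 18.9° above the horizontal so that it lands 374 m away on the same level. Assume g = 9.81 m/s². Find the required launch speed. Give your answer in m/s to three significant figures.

77.4 m/s

From R = (v₀² / g) sin 2θ: v₀ = √(gR / sin 2θ).
v₀ = √(9.81 × 374 / sin 37.80°) = √(3669 / 0.6129) = √5986.1 = 77.37 m/s.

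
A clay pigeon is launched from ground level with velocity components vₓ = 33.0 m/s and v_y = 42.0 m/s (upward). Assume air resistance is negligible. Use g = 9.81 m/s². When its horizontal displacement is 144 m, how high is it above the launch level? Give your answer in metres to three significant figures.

At x = 144 m, t = x/vₓ = 144/33.00 = 4.364 s.
Height: y = v_y0 t − ½ g t² = 42.00 × 4.364 − 4.905 × 4.364² = 183.3 − 93.40 = 89.88 m.

89.9 m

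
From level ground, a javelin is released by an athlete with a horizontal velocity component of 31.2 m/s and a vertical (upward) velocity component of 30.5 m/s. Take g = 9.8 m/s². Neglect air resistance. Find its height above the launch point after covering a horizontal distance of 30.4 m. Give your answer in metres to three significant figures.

Time to reach x = 30.4 m: t = x/vₓ = 30.4/31.20 = 0.9744 s.
Height: y = v_y0 t − ½ g t² = 30.50 × 0.9744 − 4.900 × 0.9744² = 29.72 − 4.652 = 25.07 m.

25.1 m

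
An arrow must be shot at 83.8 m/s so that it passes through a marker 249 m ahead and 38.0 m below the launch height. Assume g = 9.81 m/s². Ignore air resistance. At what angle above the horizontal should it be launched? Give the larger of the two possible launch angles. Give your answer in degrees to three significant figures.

80.1°

Trajectory: y = x tanθ − g x² (1 + tan²θ)/(2v₀²). With x = 249, y = −38.0, v₀ = 83.8, g = 9.81:
43.31 tan²θ − 249 tanθ + (5.306) = 0.
tanθ = [249 ± √(249² − 4 × 43.31 × (5.306))] / (2 × 43.31) = (249 ± 247.1) / 86.61, giving tanθ = 0.02139 or 5.728.
θ = 1.225° or 80.10°; the larger is 80.10°.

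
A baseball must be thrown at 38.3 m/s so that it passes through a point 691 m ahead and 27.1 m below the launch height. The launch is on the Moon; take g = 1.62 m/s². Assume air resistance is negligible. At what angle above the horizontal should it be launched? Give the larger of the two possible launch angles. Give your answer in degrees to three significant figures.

65.7°

Trajectory: y = x tanθ − g x² (1 + tan²θ)/(2v₀²). With x = 691, y = −27.1, v₀ = 38.3, g = 1.62:
263.7 tan²θ − 691 tanθ + (236.6) = 0.
tanθ = [691 ± √(691² − 4 × 263.7 × (236.6))] / (2 × 263.7) = (691 ± 477.5) / 527.3, giving tanθ = 0.4049 or 2.216.
θ = 22.04° or 65.71°; the larger is 65.71°.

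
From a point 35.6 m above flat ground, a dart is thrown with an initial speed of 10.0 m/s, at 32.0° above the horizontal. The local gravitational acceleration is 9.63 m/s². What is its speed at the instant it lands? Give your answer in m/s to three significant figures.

Components: vₓ = 10.00 cos 32.0° = 8.480 m/s, v_y0 = 10.00 sin 32.0° = 5.299 m/s.
The projectile lands when y = 35.6 + (5.299) t − ½·9.63·t² = 0. Positive root: t = (5.299 + √(5.299² + 2·9.63·35.6)) / 9.63 = (5.299 + 26.72) / 9.63 = 3.325 s.
Vertical velocity at impact: v_y = v_y0 − g t = 5.299 − 9.63 × 3.325 = −26.72 m/s.
Speed: |v| = √(vₓ² + v_y²) = √(8.480² + 26.72²) = 28.03 m/s.

28.0 m/s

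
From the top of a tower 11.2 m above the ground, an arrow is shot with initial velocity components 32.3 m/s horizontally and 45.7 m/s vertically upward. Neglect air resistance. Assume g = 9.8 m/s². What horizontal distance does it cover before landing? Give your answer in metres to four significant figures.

309.0 m

Vertical motion (up positive, ground at y = 0): 4.900 t² − (45.70) t − 11.2 = 0, so t = (45.70 + √(45.70² + 2·9.80·11.2)) / 9.80 = (45.70 + 48.04) / 9.80 = 9.565 s.
Horizontal distance: R = vₓ t = 32.30 × 9.565 = 309.0 m.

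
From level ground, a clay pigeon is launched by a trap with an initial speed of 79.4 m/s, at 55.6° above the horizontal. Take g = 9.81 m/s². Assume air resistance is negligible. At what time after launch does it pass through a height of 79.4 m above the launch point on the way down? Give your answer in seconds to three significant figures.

Resolve: vₓ = 79.40 cos 55.6° = 44.86 m/s and v_y0 = 79.40 sin 55.6° = 65.51 m/s.
Set y = v_y0 t − ½ g t² = 79.4: 4.905 t² − 65.51 t + 79.4 = 0.
Quadratic formula: t = (65.51 ± √2734.3) / 9.81 = (65.51 ± 52.29) / 9.81 → t = 1.348 s or 12.01 s.
The descending-branch root is 12.01 s.

12.0 s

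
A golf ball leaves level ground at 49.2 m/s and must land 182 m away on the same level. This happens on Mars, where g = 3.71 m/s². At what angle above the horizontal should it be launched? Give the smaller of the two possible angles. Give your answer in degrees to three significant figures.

Level-ground range R = v₀² sin(2θ)/g ⇒ sin(2θ) = gR/v₀² = 3.71 × 182 / 49.2² = 0.2789.
2θ = 16.20° or 180° − 16.20° = 163.8°, so θ = 8.099° or 81.90°.
The smaller angle is 8.099°.

8.10°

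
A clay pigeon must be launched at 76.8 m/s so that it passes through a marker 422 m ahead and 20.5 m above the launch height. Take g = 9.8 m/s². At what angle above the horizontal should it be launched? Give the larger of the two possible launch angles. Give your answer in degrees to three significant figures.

Trajectory: y = x tanθ − g x² (1 + tan²θ)/(2v₀²). With x = 422, y = 20.5, v₀ = 76.8, g = 9.80:
147.9 tan²θ − 422 tanθ + (168.4) = 0.
tanθ = [422 ± √(422² − 4 × 147.9 × (168.4))] / (2 × 147.9) = (422 ± 280.0) / 295.9, giving tanθ = 0.4799 or 2.373.
θ = 25.64° or 67.14°; the larger is 67.14°.

67.1°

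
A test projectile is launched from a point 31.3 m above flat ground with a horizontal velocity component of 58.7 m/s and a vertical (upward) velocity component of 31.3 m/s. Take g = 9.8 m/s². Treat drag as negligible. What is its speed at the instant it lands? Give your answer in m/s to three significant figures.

With up positive and y = 0 at the ground: y(t) = 31.3 + (31.30) t − 4.900 t². Setting y = 0 and taking the positive root: t = [31.30 + √(31.30² + 2·9.80·31.3)] / 9.80 = (31.30 + 39.91) / 9.80 = 7.267 s.
Vertical velocity at impact: v_y = v_y0 − g t = 31.30 − 9.80 × 7.267 = −39.91 m/s.
Speed: |v| = √(vₓ² + v_y²) = √(58.70² + 39.91²) = 70.98 m/s.

71.0 m/s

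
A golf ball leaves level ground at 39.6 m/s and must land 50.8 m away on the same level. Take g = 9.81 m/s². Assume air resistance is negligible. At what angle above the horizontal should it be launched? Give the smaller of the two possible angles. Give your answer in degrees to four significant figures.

9.265°

R = v₀² sin 2θ / g gives sin 2θ = gR/v₀² = 9.81·50.8/39.6² = 0.3178.
2θ = 18.53° or 180° − 18.53° = 161.5°, so θ = 9.265° or 80.74°.
The smaller angle is 9.265°.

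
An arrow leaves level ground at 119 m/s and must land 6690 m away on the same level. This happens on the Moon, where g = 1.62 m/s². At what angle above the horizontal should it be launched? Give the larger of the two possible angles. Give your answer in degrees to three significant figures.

65.0°

From R = (v₀²/g) sin 2θ: sin 2θ = 1.62 × 6690 / 14161 = 0.7653.
2θ = 49.94° or 180° − 49.94° = 130.1°, so θ = 24.97° or 65.03°.
The larger angle is 65.03°.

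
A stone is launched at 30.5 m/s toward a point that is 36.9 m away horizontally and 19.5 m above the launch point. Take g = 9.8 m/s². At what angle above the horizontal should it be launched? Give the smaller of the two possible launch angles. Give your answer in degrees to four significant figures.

Trajectory: y = x tanθ − g x² (1 + tan²θ)/(2v₀²). With x = 36.9, y = 19.5, v₀ = 30.5, g = 9.80:
7.172 tan²θ − 36.9 tanθ + (26.67) = 0.
tanθ = [36.9 ± √(36.9² − 4 × 7.172 × (26.67))] / (2 × 7.172) = (36.9 ± 24.42) / 14.34, giving tanθ = 0.8699 or 4.275.
θ = 41.02° or 76.83°; the smaller is 41.02°.

41.02°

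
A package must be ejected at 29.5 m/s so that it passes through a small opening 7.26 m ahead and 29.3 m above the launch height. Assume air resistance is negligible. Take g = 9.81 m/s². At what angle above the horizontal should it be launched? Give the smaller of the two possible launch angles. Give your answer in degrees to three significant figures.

79.1°

Trajectory: y = x tanθ − g x² (1 + tan²θ)/(2v₀²). With x = 7.26, y = 29.3, v₀ = 29.5, g = 9.81:
0.2971 tan²θ − 7.26 tanθ + (29.60) = 0.
tanθ = [7.26 ± √(7.26² − 4 × 0.2971 × (29.60))] / (2 × 0.2971) = (7.26 ± 4.188) / 0.5942, giving tanθ = 5.171 or 19.27.
θ = 79.05° or 87.03°; the smaller is 79.05°.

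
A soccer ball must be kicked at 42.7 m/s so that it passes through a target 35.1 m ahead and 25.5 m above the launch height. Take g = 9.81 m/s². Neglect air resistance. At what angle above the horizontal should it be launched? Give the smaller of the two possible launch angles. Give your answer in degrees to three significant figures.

41.9°

Trajectory: y = x tanθ − g x² (1 + tan²θ)/(2v₀²). With x = 35.1, y = 25.5, v₀ = 42.7, g = 9.81:
3.314 tan²θ − 35.1 tanθ + (28.81) = 0.
tanθ = [35.1 ± √(35.1² − 4 × 3.314 × (28.81))] / (2 × 3.314) = (35.1 ± 29.15) / 6.629, giving tanθ = 0.8969 or 9.693.
θ = 41.89° or 84.11°; the smaller is 41.89°.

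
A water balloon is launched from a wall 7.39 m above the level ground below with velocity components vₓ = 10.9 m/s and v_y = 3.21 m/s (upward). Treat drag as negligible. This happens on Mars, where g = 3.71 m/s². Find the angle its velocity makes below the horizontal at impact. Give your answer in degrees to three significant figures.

The projectile lands when y = 7.39 + (3.210) t − ½·3.71·t² = 0. Positive root: t = (3.210 + √(3.210² + 2·3.71·7.39)) / 3.71 = (3.210 + 8.071) / 3.71 = 3.041 s.
At impact: v_y = v_y0 − g t = −8.071 m/s; vₓ = 10.90 m/s.
Angle below horizontal: arctan(|v_y|/vₓ) = arctan(8.071/10.90) = 36.52°.

36.5°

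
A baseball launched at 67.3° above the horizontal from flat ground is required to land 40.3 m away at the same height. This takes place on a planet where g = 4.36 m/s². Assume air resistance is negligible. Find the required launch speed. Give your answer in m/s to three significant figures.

On level ground R = v₀² sin 2θ / g ⇒ v₀ = √(gR / sin 2θ).
v₀ = √(4.36 × 40.3 / sin 134.6°) = √(175.7 / 0.7120) = √246.77 = 15.71 m/s.

15.7 m/s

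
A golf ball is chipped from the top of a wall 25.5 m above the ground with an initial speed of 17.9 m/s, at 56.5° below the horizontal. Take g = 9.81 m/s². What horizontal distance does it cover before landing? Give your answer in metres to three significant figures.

Resolve: vₓ = 17.90 cos 56.5° = 9.880 m/s and v_y0 = −14.93 m/s (downward).
With up positive and y = 0 at the ground: y(t) = 25.5 + (−14.93) t − 4.905 t². Setting y = 0 and taking the positive root: t = [−14.93 + √(14.93² + 2·9.81·25.5)] / 9.81 = (−14.93 + 26.89) / 9.81 = 1.220 s.
Horizontal distance: R = vₓ t = 9.880 × 1.220 = 12.05 m.

12.0 m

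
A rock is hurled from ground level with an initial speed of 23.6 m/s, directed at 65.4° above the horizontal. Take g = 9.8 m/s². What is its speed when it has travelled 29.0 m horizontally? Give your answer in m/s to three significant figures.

12.3 m/s

vₓ = 23.60 cos 65.4° = 9.824 m/s; v_y0 = 23.60 sin 65.4° = 21.46 m/s.
At x = 29.0 m, t = x/vₓ = 29.0/9.824 = 2.952 s.
Vertical velocity there: v_y = v_y0 − g t = 21.46 − 9.80 × 2.952 = −7.471 m/s.
Speed: √(vₓ² + v_y²) = √(9.824² + 7.471²) = 12.34 m/s.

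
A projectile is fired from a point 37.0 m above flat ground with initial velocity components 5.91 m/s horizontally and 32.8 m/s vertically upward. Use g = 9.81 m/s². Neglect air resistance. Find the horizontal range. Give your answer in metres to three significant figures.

45.3 m

The projectile lands when y = 37.0 + (32.80) t − ½·9.81·t² = 0. Positive root: t = (32.80 + √(32.80² + 2·9.81·37.0)) / 9.81 = (32.80 + 42.45) / 9.81 = 7.670 s.
Horizontal distance: R = vₓ t = 5.910 × 7.670 = 45.33 m.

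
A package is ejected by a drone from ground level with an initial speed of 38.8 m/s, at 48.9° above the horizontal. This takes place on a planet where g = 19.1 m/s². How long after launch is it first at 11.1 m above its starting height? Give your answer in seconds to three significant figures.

0.444 s

Components: vₓ = 38.80 cos 48.9° = 25.51 m/s, v_y0 = 38.80 sin 48.9° = 29.24 m/s.
Require v_y0 t − ½ g t² = 11.1, i.e. 9.550 t² − 29.24 t + 11.1 = 0.
t = [29.24 ± √(29.24² − 2·19.1·11.1)] / 19.1 = (29.24 ± 20.76) / 19.1, so t = 0.4440 s or t = 2.618 s.
The first (ascending) time is 0.4440 s.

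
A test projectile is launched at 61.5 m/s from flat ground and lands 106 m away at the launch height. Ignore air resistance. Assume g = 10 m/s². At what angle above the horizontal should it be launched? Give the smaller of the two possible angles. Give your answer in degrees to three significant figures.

8.14°

R = v₀² sin 2θ / g gives sin 2θ = gR/v₀² = 10.0·106/61.5² = 0.2803.
2θ = 16.28° or 180° − 16.28° = 163.7°, so θ = 8.138° or 81.86°.
The smaller angle is 8.138°.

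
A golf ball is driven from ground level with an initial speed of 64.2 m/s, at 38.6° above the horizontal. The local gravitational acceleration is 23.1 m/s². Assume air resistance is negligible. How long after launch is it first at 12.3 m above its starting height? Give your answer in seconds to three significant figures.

0.341 s

vₓ = 64.20 cos 38.6° = 50.17 m/s; v_y0 = 64.20 sin 38.6° = 40.05 m/s.
Set y = v_y0 t − ½ g t² = 12.3: 11.55 t² − 40.05 t + 12.3 = 0.
t = [40.05 ± √(40.05² − 2·23.1·12.3)] / 23.1 = (40.05 ± 32.19) / 23.1, so t = 0.3405 s or t = 3.127 s.
The first (ascending) time is 0.3405 s.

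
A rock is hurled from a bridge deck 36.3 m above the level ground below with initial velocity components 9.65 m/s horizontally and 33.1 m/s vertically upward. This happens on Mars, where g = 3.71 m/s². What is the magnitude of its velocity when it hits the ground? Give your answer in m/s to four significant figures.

With up positive and y = 0 at the ground: y(t) = 36.3 + (33.10) t − 1.855 t². Setting y = 0 and taking the positive root: t = [33.10 + √(33.10² + 2·3.71·36.3)] / 3.71 = (33.10 + 36.95) / 3.71 = 18.88 s.
Vertical velocity at impact: v_y = v_y0 − g t = 33.10 − 3.71 × 18.88 = −36.95 m/s.
Speed: |v| = √(vₓ² + v_y²) = √(9.650² + 36.95²) = 38.18 m/s.

38.18 m/s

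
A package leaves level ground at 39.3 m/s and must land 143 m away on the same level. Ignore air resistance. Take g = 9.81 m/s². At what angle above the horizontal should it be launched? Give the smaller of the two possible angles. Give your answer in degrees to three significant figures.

32.6°

R = v₀² sin 2θ / g gives sin 2θ = gR/v₀² = 9.81·143/39.3² = 0.9083.
2θ = 65.27° or 180° − 65.27° = 114.7°, so θ = 32.63° or 57.37°.
The smaller angle is 32.63°.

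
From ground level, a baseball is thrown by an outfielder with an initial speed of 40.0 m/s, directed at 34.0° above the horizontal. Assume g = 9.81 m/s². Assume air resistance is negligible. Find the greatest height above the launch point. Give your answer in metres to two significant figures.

26 m

Horizontal component vₓ = 40.00 cos 34.0° = 33.16 m/s; vertical v_y0 = 40.00 sin 34.0° = 22.37 m/s.
Maximum height: H = v_y0² / (2g) = 22.37² / (2 × 9.81) = 25.50 m.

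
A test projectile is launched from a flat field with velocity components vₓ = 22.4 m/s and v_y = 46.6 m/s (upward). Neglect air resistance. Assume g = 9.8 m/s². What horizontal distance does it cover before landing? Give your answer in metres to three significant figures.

Flight time T = 2 v_y0 / g = 9.510 s.
Range: R = vₓ T = 22.40 × 9.510 = 213.0 m.

213 m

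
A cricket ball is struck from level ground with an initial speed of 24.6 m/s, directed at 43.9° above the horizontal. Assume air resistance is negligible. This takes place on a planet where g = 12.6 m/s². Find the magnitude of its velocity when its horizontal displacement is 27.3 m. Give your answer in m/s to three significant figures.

Horizontal component vₓ = 24.60 cos 43.9° = 17.73 m/s; vertical v_y0 = 24.60 sin 43.9° = 17.06 m/s.
Time to reach x = 27.3 m: t = x/vₓ = 27.3/17.73 = 1.540 s.
Vertical velocity there: v_y = v_y0 − g t = 17.06 − 12.6 × 1.540 = −2.348 m/s.
Speed: √(vₓ² + v_y²) = √(17.73² + 2.348²) = 17.88 m/s.

17.9 m/s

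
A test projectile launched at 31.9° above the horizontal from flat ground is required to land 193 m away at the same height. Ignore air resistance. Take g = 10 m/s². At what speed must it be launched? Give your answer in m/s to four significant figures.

46.38 m/s

Level-ground range: R = v₀² sin(2θ)/g, so v₀ = √(gR / sin 2θ).
v₀ = √(10.0 × 193 / sin 63.80°) = √(1930 / 0.8973) = √2151.0 = 46.38 m/s.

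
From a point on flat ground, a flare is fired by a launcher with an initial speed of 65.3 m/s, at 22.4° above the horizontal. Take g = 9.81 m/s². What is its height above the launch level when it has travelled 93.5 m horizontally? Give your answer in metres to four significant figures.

Components: vₓ = 65.30 cos 22.4° = 60.37 m/s, v_y0 = 65.30 sin 22.4° = 24.88 m/s.
At x = 93.5 m, t = x/vₓ = 93.5/60.37 = 1.549 s.
Height: y = v_y0 t − ½ g t² = 24.88 × 1.549 − 4.905 × 1.549² = 38.54 − 11.76 = 26.77 m.

26.77 m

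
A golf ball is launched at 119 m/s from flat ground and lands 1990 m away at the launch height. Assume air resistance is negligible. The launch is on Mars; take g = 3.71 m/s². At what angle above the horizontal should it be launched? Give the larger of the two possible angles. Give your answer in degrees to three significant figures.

From R = (v₀²/g) sin 2θ: sin 2θ = 3.71 × 1990 / 14161 = 0.5214.
2θ = 31.42° or 180° − 31.42° = 148.6°, so θ = 15.71° or 74.29°.
The larger angle is 74.29°.

74.3°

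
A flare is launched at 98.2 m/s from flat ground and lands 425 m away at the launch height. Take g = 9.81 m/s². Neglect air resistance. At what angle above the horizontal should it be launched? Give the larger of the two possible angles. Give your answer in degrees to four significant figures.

R = v₀² sin 2θ / g gives sin 2θ = gR/v₀² = 9.81·425/98.2² = 0.4323.
2θ = 25.62° or 180° − 25.62° = 154.4°, so θ = 12.81° or 77.19°.
The larger angle is 77.19°.

77.19°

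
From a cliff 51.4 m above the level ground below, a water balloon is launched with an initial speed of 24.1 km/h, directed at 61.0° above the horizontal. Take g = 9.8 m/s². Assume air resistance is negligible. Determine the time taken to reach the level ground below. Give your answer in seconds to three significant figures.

3.89 s

Convert: 24.1 km/h = 24.1/3.6 = 6.694 m/s.
Resolve: vₓ = 6.694 cos 61.0° = 3.246 m/s and v_y0 = 6.694 sin 61.0° = 5.855 m/s.
The projectile lands when y = 51.4 + (5.855) t − ½·9.80·t² = 0. Positive root: t = (5.855 + √(5.855² + 2·9.80·51.4)) / 9.80 = (5.855 + 32.28) / 9.80 = 3.891 s.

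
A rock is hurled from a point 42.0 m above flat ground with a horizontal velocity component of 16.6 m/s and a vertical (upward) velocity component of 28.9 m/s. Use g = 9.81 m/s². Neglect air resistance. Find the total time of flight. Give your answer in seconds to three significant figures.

7.10 s

With up positive and y = 0 at the ground: y(t) = 42.0 + (28.90) t − 4.905 t². Setting y = 0 and taking the positive root: t = [28.90 + √(28.90² + 2·9.81·42.0)] / 9.81 = (28.90 + 40.73) / 9.81 = 7.098 s.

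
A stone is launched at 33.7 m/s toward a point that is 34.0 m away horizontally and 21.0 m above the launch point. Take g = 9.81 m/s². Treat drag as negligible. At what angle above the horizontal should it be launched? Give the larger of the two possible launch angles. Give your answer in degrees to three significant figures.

Trajectory: y = x tanθ − g x² (1 + tan²θ)/(2v₀²). With x = 34.0, y = 21.0, v₀ = 33.7, g = 9.81:
4.993 tan²θ − 34.0 tanθ + (25.99) = 0.
tanθ = [34.0 ± √(34.0² − 4 × 4.993 × (25.99))] / (2 × 4.993) = (34.0 ± 25.24) / 9.985, giving tanθ = 0.8776 or 5.932.
θ = 41.27° or 80.43°; the larger is 80.43°.

80.4°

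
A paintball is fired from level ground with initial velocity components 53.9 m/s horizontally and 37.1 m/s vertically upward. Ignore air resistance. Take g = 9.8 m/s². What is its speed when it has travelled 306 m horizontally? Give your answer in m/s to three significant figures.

57.0 m/s

At x = 306 m, t = x/vₓ = 306/53.90 = 5.677 s.
Vertical velocity there: v_y = v_y0 − g t = 37.10 − 9.80 × 5.677 = −18.54 m/s.
Speed: √(vₓ² + v_y²) = √(53.90² + 18.54²) = 57.00 m/s.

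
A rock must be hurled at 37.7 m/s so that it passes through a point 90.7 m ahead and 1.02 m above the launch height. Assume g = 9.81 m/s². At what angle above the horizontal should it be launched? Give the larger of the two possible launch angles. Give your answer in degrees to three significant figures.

70.5°

Trajectory: y = x tanθ − g x² (1 + tan²θ)/(2v₀²). With x = 90.7, y = 1.02, v₀ = 37.7, g = 9.81:
28.39 tan²θ − 90.7 tanθ + (29.41) = 0.
tanθ = [90.7 ± √(90.7² − 4 × 28.39 × (29.41))] / (2 × 28.39) = (90.7 ± 69.90) / 56.78, giving tanθ = 0.3662 or 2.829.
θ = 20.12° or 70.53°; the larger is 70.53°.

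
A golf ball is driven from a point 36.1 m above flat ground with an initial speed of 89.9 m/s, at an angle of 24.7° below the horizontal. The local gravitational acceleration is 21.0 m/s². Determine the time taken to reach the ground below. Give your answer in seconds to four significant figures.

0.7876 s

Horizontal component vₓ = 89.90 cos 24.7° = 81.67 m/s; vertical v_y0 = −37.57 m/s (downward).
Vertical motion (up positive, ground at y = 0): 10.50 t² − (−37.57) t − 36.1 = 0, so t = (−37.57 + √(37.57² + 2·21.0·36.1)) / 21.0 = (−37.57 + 54.11) / 21.0 = 0.7876 s.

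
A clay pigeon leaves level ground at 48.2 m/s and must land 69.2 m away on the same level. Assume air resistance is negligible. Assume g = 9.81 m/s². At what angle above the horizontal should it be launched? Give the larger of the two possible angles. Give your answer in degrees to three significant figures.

Level-ground range R = v₀² sin(2θ)/g ⇒ sin(2θ) = gR/v₀² = 9.81 × 69.2 / 48.2² = 0.2922.
2θ = 16.99° or 180° − 16.99° = 163.0°, so θ = 8.495° or 81.51°.
The larger angle is 81.51°.

81.5°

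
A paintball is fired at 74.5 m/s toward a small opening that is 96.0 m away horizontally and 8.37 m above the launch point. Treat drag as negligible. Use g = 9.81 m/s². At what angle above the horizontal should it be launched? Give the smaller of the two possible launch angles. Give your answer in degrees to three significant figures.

9.90°

Trajectory: y = x tanθ − g x² (1 + tan²θ)/(2v₀²). With x = 96.0, y = 8.37, v₀ = 74.5, g = 9.81:
8.145 tan²θ − 96.0 tanθ + (16.51) = 0.
tanθ = [96.0 ± √(96.0² − 4 × 8.145 × (16.51))] / (2 × 8.145) = (96.0 ± 93.16) / 16.29, giving tanθ = 0.1746 or 11.61.
θ = 9.905° or 85.08°; the smaller is 9.905°.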